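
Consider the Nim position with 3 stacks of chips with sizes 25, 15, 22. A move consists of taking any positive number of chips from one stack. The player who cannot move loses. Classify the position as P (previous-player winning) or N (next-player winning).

Nim-sum: 25 ^ 15 ^ 22 = 0.
The nim-sum is 0, so this is a P-position: the player to move is in a losing position under optimal play.

P-position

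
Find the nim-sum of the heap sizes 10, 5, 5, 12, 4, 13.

15

Compute the nim-sum pairwise:
10 ^ 5 = 15
15 ^ 5 = 10
10 ^ 12 = 6
6 ^ 4 = 2
2 ^ 13 = 15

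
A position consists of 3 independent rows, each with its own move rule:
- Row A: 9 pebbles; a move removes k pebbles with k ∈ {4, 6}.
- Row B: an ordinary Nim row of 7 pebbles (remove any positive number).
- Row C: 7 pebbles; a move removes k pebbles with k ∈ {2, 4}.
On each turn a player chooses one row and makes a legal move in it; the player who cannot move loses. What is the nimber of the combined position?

5

Grundy values for row A (subtraction set {4, 6}):
k:     0  1  2  3  4  5  6  7  8  9
g(k):  0  0  0  0  1  1  1  1  2  2
So g(9) = 2.
Row B is a plain Nim row of size 7, so its Grundy value is 7.
For row C, compute g(0), g(1), … with moves {2, 4}:
g(0) = mex{} = 0
g(1) = mex{} = 0
g(2) = mex{0} = 1
g(3) = mex{0} = 1
g(4) = mex{0,1} = 2
g(5) = mex{0,1} = 2
g(6) = mex{1,2} = 0
g(7) = mex{1,2} = 0
So g(7) = 0.
By the Sprague-Grundy theorem, the Grundy value of a sum of independent games is the XOR of the component values.
Combined value = 2 XOR 7 XOR 0 = 5.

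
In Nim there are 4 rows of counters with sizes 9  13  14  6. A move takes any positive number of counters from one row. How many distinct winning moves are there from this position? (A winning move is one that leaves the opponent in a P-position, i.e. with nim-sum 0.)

3

Nim-sum: 9 ⊕ 13 ⊕ 14 ⊕ 6 = 12.
The overall nim-sum is X = 12. A row of size p has a winning move iff p XOR X < p (reduce it to p XOR X).
  9: 9 XOR 12 = 5 < 9 — winning move (to 5).
  13: 13 XOR 12 = 1 < 13 — winning move (to 1).
  14: 14 XOR 12 = 2 < 14 — winning move (to 2).
  6: 6 XOR 12 = 10 ≥ 6 — no move.
That gives 3 winning moves.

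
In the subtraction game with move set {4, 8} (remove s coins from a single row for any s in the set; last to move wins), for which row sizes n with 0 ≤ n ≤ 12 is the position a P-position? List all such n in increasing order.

0, 1, 2, 3, 12

Compute g(0), g(1), … for moves {4, 8}:
g(0) = mex{} = 0
g(1) = mex{} = 0
g(2) = mex{} = 0
g(3) = mex{} = 0
g(4) = mex{0} = 1
g(5) = mex{0} = 1
g(6) = mex{0} = 1
g(7) = mex{0} = 1
g(8) = mex{0,1} = 2
g(9) = mex{0,1} = 2
g(10) = mex{0,1} = 2
g(11) = mex{0,1} = 2
g(12) = mex{1,2} = 0
The P-positions (g = 0) in 0..12 are 0, 1, 2, 3, 12.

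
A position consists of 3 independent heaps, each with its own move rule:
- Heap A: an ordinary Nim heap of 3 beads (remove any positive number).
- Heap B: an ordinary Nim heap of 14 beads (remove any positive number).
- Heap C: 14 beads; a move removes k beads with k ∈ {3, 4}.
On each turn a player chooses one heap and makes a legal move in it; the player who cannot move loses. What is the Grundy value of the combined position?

13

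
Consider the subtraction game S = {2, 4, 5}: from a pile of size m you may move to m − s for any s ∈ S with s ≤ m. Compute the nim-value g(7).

0

Compute g(0), g(1), … for moves {2, 4, 5}:
k:     0  1  2  3  4  5  6  7
g(k):  0  0  1  1  2  2  3  0
So g(7) = 0.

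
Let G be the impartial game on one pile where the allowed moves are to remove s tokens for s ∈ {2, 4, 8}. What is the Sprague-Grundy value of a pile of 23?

2

Compute g(0), g(1), … for moves {2, 4, 8}:
k:     0  1  2  3  4  5  6  7  8  9 10 11 12 13 14 15 16 17 18 19 20 21 22 23
g(k):  0  0  1  1  2  2  0  0  1  1  2  2  0  0  1  1  2  2  0  0  1  1  2  2
So g(23) = 2.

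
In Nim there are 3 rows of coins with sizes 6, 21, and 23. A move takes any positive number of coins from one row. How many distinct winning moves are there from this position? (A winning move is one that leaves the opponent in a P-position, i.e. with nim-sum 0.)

Compute the nim-sum pairwise:
6 ⊕ 21 = 19
19 ⊕ 23 = 4
The overall nim-sum is X = 4. A row of size p has a winning move iff p XOR X < p (reduce it to p XOR X).
  6: 6 XOR 4 = 2 < 6 — winning move (to 2).
  21: 21 XOR 4 = 17 < 21 — winning move (to 17).
  23: 23 XOR 4 = 19 < 23 — winning move (to 19).
That gives 3 winning moves.

3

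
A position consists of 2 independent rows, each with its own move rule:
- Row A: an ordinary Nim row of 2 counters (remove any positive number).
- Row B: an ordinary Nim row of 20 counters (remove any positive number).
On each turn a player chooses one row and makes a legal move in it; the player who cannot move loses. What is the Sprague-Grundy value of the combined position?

22

Row A is a plain Nim row of size 2, so its Grundy value is 2.
Row B is a plain Nim row of size 20, so its Grundy value is 20.
The value of a disjunctive sum is the nim-sum of the parts.
Combined value = 2 XOR 20 = 22.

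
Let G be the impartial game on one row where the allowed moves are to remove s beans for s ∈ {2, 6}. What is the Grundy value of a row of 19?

1

Compute g(0), g(1), … for moves {2, 6}:
k:     0  1  2  3  4  5  6  7  8  9 10 11 12 13 14 15 16 17 18 19
g(k):  0  0  1  1  0  0  1  1  0  0  1  1  0  0  1  1  0  0  1  1
So g(19) = 1.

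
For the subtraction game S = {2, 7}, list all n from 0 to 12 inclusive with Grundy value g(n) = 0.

Compute g(0), g(1), … for moves {2, 7}:
g(0) = mex{} = 0
g(1) = mex{} = 0
g(2) = mex{0} = 1
g(3) = mex{0} = 1
g(4) = mex{1} = 0
g(5) = mex{1} = 0
g(6) = mex{0} = 1
g(7) = mex{0} = 1
g(8) = mex{0,1} = 2
g(9) = mex{1} = 0
g(10) = mex{1,2} = 0
g(11) = mex{0} = 1
g(12) = mex{0} = 1
The P-positions (g = 0) in 0..12 are 0, 1, 4, 5, 9, 10.

0, 1, 4, 5, 9, 10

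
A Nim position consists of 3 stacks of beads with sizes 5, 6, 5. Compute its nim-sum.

Write each in binary and XOR column by column:
  101  (5)
  110  (6)
  101  (5)
  ---
  110  (6)

6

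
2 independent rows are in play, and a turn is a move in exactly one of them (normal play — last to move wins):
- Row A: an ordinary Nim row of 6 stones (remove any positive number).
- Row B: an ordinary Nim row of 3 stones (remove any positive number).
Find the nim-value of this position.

Row A is a plain Nim row of size 6, so its Grundy value is 6.
Row B is a plain Nim row of size 3, so its Grundy value is 3.
By the Sprague-Grundy theorem, the Grundy value of a sum of independent games is the XOR of the component values.
Combined value = 6 XOR 3 = 5.

5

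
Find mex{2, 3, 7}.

0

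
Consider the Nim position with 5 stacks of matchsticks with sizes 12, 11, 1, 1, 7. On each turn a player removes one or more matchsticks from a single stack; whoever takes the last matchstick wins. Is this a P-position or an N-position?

P-position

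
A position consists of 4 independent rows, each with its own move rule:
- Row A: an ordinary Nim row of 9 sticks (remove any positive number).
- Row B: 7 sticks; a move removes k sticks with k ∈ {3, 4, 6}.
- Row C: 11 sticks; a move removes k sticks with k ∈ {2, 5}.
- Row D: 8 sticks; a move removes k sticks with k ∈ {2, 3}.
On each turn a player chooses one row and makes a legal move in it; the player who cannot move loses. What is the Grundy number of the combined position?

Row A is a plain Nim row of size 9, so its Grundy value is 9.
For row B, compute g(0), g(1), … with moves {3, 4, 6}:
k:     0  1  2  3  4  5  6  7
g(k):  0  0  0  1  1  1  2  2
So g(7) = 2.
Build the Grundy sequence for row C with g(k) = mex{g(k−s) : s ∈ {2, 5}, s ≤ k}:
k:     0  1  2  3  4  5  6  7  8  9 10 11
g(k):  0  0  1  1  0  2  1  0  0  1  1  0
So g(11) = 0.
Grundy values for row D (subtraction set {2, 3}):
k:     0  1  2  3  4  5  6  7  8
g(k):  0  0  1  1  2  0  0  1  1
So g(8) = 1.
By the Sprague-Grundy theorem, the Grundy value of a sum of independent games is the XOR of the component values.
Combined value = 9 XOR 2 XOR 0 XOR 1 = 10.

10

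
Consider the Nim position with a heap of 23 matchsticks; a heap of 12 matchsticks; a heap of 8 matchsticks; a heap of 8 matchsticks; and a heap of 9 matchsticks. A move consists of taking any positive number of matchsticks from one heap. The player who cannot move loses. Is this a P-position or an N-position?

In binary:
  10111  (23)
  01100  (12)
  01000  (8)
  01000  (8)
  01001  (9)
  -----
  10010  (18)
The nim-sum is 18 ≠ 0, so this is an N-position: the player to move can win.

N-position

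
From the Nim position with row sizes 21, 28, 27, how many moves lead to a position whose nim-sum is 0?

Compute the nim-sum pairwise:
21 ⊕ 28 = 9
9 ⊕ 27 = 18
The overall nim-sum is X = 18. A row of size p has a winning move iff p XOR X < p (reduce it to p XOR X).
  21: 21 XOR 18 = 7 < 21 — winning move (to 7).
  28: 28 XOR 18 = 14 < 28 — winning move (to 14).
  27: 27 XOR 18 = 9 < 27 — winning move (to 9).
That gives 3 winning moves.

3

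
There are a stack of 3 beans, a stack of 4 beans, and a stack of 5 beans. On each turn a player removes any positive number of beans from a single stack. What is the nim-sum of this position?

2

Compute the nim-sum pairwise:
3 ^ 4 = 7
7 ^ 5 = 2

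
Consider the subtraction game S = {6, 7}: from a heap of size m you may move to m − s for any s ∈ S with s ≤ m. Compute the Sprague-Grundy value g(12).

2

Build the Grundy sequence with g(k) = mex{g(k−s) : s ∈ {6, 7}, s ≤ k}:
g(0) = mex{} = 0
g(1) = mex{} = 0
g(2) = mex{} = 0
g(3) = mex{} = 0
g(4) = mex{} = 0
g(5) = mex{} = 0
g(6) = mex{0} = 1
g(7) = mex{0} = 1
g(8) = mex{0} = 1
g(9) = mex{0} = 1
g(10) = mex{0} = 1
g(11) = mex{0} = 1
g(12) = mex{0,1} = 2
So g(12) = 2.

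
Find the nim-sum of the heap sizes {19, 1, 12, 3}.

29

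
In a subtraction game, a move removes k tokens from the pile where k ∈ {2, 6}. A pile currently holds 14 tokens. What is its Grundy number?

Compute g(0), g(1), … for moves {2, 6}:
k:     0  1  2  3  4  5  6  7  8  9 10 11 12 13 14
g(k):  0  0  1  1  0  0  1  1  0  0  1  1  0  0  1
So g(14) = 1.

1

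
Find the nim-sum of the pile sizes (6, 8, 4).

Compute the nim-sum pairwise:
6 ^ 8 = 14
14 ^ 4 = 10

10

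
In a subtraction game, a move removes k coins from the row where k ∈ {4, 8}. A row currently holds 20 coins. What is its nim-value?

Grundy values for subtraction set {4, 8}:
k:     0  1  2  3  4  5  6  7  8  9 10 11 12 13 14 15 16 17 18 19 20
g(k):  0  0  0  0  1  1  1  1  2  2  2  2  0  0  0  0  1  1  1  1  2
So g(20) = 2.

2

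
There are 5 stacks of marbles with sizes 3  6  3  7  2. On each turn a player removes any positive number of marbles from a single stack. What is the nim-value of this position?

In binary:
  011  (3)
  110  (6)
  011  (3)
  111  (7)
  010  (2)
  ---
  011  (3)

3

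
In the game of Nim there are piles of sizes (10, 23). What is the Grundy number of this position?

Bitwise XOR of the heap sizes:
  01010  (10)
  10111  (23)
  -----
  11101  (29)

29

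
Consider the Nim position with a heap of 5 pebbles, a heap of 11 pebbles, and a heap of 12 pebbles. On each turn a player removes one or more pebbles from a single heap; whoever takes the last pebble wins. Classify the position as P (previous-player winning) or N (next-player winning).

Bitwise XOR of the heap sizes:
  0101  (5)
  1011  (11)
  1100  (12)
  ----
  0010  (2)
The nim-sum is 2 ≠ 0, so this is an N-position: the player to move can win.

N-position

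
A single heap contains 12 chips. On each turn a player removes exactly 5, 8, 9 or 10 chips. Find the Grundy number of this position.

2

Build the Grundy sequence with g(k) = mex{g(k−s) : s ∈ {5, 8, 9, 10}, s ≤ k}:
k:     0  1  2  3  4  5  6  7  8  9 10 11 12
g(k):  0  0  0  0  0  1  1  1  1  1  2  2  2
So g(12) = 2.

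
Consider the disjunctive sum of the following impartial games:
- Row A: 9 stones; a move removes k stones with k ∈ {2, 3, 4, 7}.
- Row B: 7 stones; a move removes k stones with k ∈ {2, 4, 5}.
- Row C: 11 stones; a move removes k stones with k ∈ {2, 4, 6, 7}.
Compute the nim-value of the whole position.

5

For row A, compute g(0), g(1), … with moves {2, 3, 4, 7}:
g(0) = mex{} = 0
g(1) = mex{} = 0
g(2) = mex{0} = 1
g(3) = mex{0} = 1
g(4) = mex{0,1} = 2
g(5) = mex{0,1} = 2
g(6) = mex{1,2} = 0
g(7) = mex{0,1,2} = 3
g(8) = mex{0,2} = 1
g(9) = mex{0,1,2,3} = 4
So g(9) = 4.
For row B, compute g(0), g(1), … with moves {2, 4, 5}:
k:     0  1  2  3  4  5  6  7
g(k):  0  0  1  1  2  2  3  0
So g(7) = 0.
Grundy values for row C (subtraction set {2, 4, 6, 7}):
k:     0  1  2  3  4  5  6  7  8  9 10 11
g(k):  0  0  1  1  2  2  3  3  4  0  0  1
So g(11) = 1.
The value of a disjunctive sum is the nim-sum of the parts.
Combined value = 4 ⊕ 0 ⊕ 1 = 5.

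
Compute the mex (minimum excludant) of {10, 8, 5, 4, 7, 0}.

1

0 is in the set but 1 is not, so the mex is 1.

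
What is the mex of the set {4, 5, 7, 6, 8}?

0

0 is not in the set, so the mex is 0.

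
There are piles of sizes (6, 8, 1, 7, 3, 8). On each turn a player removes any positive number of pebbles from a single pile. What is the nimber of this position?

Compute the nim-sum pairwise:
6 XOR 8 = 14
14 XOR 1 = 15
15 XOR 7 = 8
8 XOR 3 = 11
11 XOR 8 = 3

3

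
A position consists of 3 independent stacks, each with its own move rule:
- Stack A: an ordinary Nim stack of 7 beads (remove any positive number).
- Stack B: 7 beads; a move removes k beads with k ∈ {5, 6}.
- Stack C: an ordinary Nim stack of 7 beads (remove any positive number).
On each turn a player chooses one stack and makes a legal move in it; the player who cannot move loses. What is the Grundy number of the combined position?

1

Stack A is a plain Nim stack of size 7, so its Grundy value is 7.
For stack B, compute g(0), g(1), … with moves {5, 6}:
g(0) = mex{} = 0
g(1) = mex{} = 0
g(2) = mex{} = 0
g(3) = mex{} = 0
g(4) = mex{} = 0
g(5) = mex{0} = 1
g(6) = mex{0} = 1
g(7) = mex{0} = 1
So g(7) = 1.
Stack C is a plain Nim stack of size 7, so its Grundy value is 7.
By the Sprague-Grundy theorem, the Grundy value of a sum of independent games is the XOR of the component values.
Combined value = 7 XOR 1 XOR 7 = 1.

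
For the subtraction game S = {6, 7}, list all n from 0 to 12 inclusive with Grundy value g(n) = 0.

0, 1, 2, 3, 4, 5

Compute g(0), g(1), … for moves {6, 7}:
g(0) = mex{} = 0
g(1) = mex{} = 0
g(2) = mex{} = 0
g(3) = mex{} = 0
g(4) = mex{} = 0
g(5) = mex{} = 0
g(6) = mex{0} = 1
g(7) = mex{0} = 1
g(8) = mex{0} = 1
g(9) = mex{0} = 1
g(10) = mex{0} = 1
g(11) = mex{0} = 1
g(12) = mex{0,1} = 2
The P-positions (g = 0) in 0..12 are 0, 1, 2, 3, 4, 5.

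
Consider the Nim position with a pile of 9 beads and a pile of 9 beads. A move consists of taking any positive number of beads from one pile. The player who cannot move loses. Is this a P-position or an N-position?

Compute the nim-sum pairwise:
9 ^ 9 = 0
The nim-sum is 0, so this is a P-position: the player to move is in a losing position under optimal play.

P-position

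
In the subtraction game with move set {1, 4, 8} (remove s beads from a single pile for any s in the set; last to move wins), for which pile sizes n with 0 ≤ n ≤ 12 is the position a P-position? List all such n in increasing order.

Grundy values for subtraction set {1, 4, 8}:
g(0) = mex{} = 0
g(1) = mex{0} = 1
g(2) = mex{1} = 0
g(3) = mex{0} = 1
g(4) = mex{0,1} = 2
g(5) = mex{1,2} = 0
g(6) = mex{0} = 1
g(7) = mex{1} = 0
g(8) = mex{0,2} = 1
g(9) = mex{0,1} = 2
g(10) = mex{0,1,2} = 3
g(11) = mex{0,1,3} = 2
g(12) = mex{1,2} = 0
The P-positions (g = 0) in 0..12 are 0, 2, 5, 7, 12.

0, 2, 5, 7, 12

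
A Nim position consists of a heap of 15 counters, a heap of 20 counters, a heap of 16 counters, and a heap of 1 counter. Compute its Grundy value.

Write each in binary and XOR column by column:
  01111  (15)
  10100  (20)
  10000  (16)
  00001  (1)
  -----
  01010  (10)

10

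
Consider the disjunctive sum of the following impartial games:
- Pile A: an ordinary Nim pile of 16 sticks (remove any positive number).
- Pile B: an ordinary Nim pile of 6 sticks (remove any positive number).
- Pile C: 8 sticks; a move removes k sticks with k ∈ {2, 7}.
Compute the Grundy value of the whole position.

Pile A is a plain Nim pile of size 16, so its Grundy value is 16.
Pile B is a plain Nim pile of size 6, so its Grundy value is 6.
Grundy values for pile C (subtraction set {2, 7}):
k:     0  1  2  3  4  5  6  7  8
g(k):  0  0  1  1  0  0  1  1  2
So g(8) = 2.
The value of a disjunctive sum is the nim-sum of the parts.
Combined value = 16 ⊕ 6 ⊕ 2 = 20.

20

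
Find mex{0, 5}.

0 is in the set but 1 is not, so the mex is 1.

1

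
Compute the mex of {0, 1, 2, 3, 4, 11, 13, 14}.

The values 0, 1, 2, 3, 4 are all present; 5 is the first non-negative integer missing from the set.

5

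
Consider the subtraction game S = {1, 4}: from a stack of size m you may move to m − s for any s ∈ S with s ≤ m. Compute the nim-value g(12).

0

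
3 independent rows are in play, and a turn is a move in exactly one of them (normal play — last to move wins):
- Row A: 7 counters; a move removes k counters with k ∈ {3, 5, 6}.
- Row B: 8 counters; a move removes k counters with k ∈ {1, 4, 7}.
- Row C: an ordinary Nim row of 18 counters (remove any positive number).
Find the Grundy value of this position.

16

Grundy values for row A (subtraction set {3, 5, 6}):
g(0) = mex{} = 0
g(1) = mex{} = 0
g(2) = mex{} = 0
g(3) = mex{0} = 1
g(4) = mex{0} = 1
g(5) = mex{0} = 1
g(6) = mex{0,1} = 2
g(7) = mex{0,1} = 2
So g(7) = 2.
Build the Grundy sequence for row B with g(k) = mex{g(k−s) : s ∈ {1, 4, 7}, s ≤ k}:
g(0) = mex{} = 0
g(1) = mex{0} = 1
g(2) = mex{1} = 0
g(3) = mex{0} = 1
g(4) = mex{0,1} = 2
g(5) = mex{1,2} = 0
g(6) = mex{0} = 1
g(7) = mex{0,1} = 2
g(8) = mex{1,2} = 0
So g(8) = 0.
Row C is a plain Nim row of size 18, so its Grundy value is 18.
The value of a disjunctive sum is the nim-sum of the parts.
Combined value = 2 ⊕ 0 ⊕ 18 = 16.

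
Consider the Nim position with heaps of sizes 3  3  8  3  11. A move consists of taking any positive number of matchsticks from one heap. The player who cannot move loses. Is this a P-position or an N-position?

P-position

Bitwise XOR of the heap sizes:
  0011  (3)
  0011  (3)
  1000  (8)
  0011  (3)
  1011  (11)
  ----
  0000  (0)
The nim-sum is 0, so this is a P-position: the player to move is in a losing position under optimal play.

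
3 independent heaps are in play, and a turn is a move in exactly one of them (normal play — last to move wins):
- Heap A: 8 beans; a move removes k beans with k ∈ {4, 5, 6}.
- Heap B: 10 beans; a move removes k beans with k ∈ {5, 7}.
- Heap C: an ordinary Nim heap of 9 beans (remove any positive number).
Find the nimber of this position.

Build the Grundy sequence for heap A with g(k) = mex{g(k−s) : s ∈ {4, 5, 6}, s ≤ k}:
k:     0  1  2  3  4  5  6  7  8
g(k):  0  0  0  0  1  1  1  1  2
So g(8) = 2.
Grundy values for heap B (subtraction set {5, 7}):
k:     0  1  2  3  4  5  6  7  8  9 10
g(k):  0  0  0  0  0  1  1  1  1  1  2
So g(10) = 2.
Heap C is a plain Nim heap of size 9, so its Grundy value is 9.
The value of a disjunctive sum is the nim-sum of the parts.
Combined value = 2 XOR 2 XOR 9 = 9.

9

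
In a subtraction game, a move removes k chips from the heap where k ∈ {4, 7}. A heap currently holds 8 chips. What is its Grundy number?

2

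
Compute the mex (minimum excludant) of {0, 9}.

1

0 is in the set but 1 is not, so the mex is 1.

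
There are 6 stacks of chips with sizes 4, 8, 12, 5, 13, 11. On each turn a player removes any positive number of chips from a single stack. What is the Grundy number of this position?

Compute the nim-sum pairwise:
4 XOR 8 = 12
12 XOR 12 = 0
0 XOR 5 = 5
5 XOR 13 = 8
8 XOR 11 = 3

3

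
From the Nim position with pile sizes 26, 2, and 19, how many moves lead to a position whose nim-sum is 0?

1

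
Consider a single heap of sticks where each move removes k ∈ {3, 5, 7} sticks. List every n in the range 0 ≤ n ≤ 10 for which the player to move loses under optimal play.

0, 1, 2, 10

Build the Grundy sequence with g(k) = mex{g(k−s) : s ∈ {3, 5, 7}, s ≤ k}:
k:     0  1  2  3  4  5  6  7  8  9 10
g(k):  0  0  0  1  1  1  2  2  2  3  0
The P-positions (g = 0) in 0..10 are 0, 1, 2, 10.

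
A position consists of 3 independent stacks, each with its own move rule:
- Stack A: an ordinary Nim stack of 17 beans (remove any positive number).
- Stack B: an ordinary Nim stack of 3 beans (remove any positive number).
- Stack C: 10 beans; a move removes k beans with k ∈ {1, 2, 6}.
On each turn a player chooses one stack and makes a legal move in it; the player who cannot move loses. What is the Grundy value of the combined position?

Stack A is a plain Nim stack of size 17, so its Grundy value is 17.
Stack B is a plain Nim stack of size 3, so its Grundy value is 3.
Build the Grundy sequence for stack C with g(k) = mex{g(k−s) : s ∈ {1, 2, 6}, s ≤ k}:
k:     0  1  2  3  4  5  6  7  8  9 10
g(k):  0  1  2  0  1  2  3  0  1  2  0
So g(10) = 0.
By the Sprague-Grundy theorem, the Grundy value of a sum of independent games is the XOR of the component values.
Combined value = 17 ⊕ 3 ⊕ 0 = 18.

18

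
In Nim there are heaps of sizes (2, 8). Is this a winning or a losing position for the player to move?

Winning position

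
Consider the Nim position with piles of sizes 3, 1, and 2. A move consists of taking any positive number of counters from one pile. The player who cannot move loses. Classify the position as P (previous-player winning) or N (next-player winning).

P-position

Nim-sum: 3 ^ 1 ^ 2 = 0.
The nim-sum is 0, so this is a P-position: the player to move is in a losing position under optimal play.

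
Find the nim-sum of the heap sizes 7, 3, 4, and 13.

Nim-sum: 7 XOR 3 XOR 4 XOR 13 = 13.

13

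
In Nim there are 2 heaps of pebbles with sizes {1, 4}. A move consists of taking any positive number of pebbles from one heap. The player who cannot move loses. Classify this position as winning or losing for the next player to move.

Winning position

Nim-sum: 1 ^ 4 = 5.
The nim-sum is 5 ≠ 0, so this is an N-position: the player to move can win.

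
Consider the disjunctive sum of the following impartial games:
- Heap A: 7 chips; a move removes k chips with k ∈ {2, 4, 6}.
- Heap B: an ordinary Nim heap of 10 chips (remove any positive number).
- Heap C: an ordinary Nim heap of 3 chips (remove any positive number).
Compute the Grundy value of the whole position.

10

Build the Grundy sequence for heap A with g(k) = mex{g(k−s) : s ∈ {2, 4, 6}, s ≤ k}:
g(0) = mex{} = 0
g(1) = mex{} = 0
g(2) = mex{0} = 1
g(3) = mex{0} = 1
g(4) = mex{0,1} = 2
g(5) = mex{0,1} = 2
g(6) = mex{0,1,2} = 3
g(7) = mex{0,1,2} = 3
So g(7) = 3.
Heap B is a plain Nim heap of size 10, so its Grundy value is 10.
Heap C is a plain Nim heap of size 3, so its Grundy value is 3.
By the Sprague-Grundy theorem, the Grundy value of a sum of independent games is the XOR of the component values.
Combined value = 3 ⊕ 10 ⊕ 3 = 10.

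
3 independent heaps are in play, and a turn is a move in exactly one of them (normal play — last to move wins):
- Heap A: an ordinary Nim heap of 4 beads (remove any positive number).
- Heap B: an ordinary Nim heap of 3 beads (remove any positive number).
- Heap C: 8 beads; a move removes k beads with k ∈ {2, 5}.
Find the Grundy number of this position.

7

Heap A is a plain Nim heap of size 4, so its Grundy value is 4.
Heap B is a plain Nim heap of size 3, so its Grundy value is 3.
For heap C, compute g(0), g(1), … with moves {2, 5}:
k:     0  1  2  3  4  5  6  7  8
g(k):  0  0  1  1  0  2  1  0  0
So g(8) = 0.
By the Sprague-Grundy theorem, the Grundy value of a sum of independent games is the XOR of the component values.
Combined value = 4 XOR 3 XOR 0 = 7.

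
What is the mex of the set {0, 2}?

0 is in the set but 1 is not, so the mex is 1.

1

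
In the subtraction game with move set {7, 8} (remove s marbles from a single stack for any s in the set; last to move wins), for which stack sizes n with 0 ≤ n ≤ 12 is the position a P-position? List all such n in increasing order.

Build the Grundy sequence with g(k) = mex{g(k−s) : s ∈ {7, 8}, s ≤ k}:
k:     0  1  2  3  4  5  6  7  8  9 10 11 12
g(k):  0  0  0  0  0  0  0  1  1  1  1  1  1
The P-positions (g = 0) in 0..12 are 0, 1, 2, 3, 4, 5, 6.

0, 1, 2, 3, 4, 5, 6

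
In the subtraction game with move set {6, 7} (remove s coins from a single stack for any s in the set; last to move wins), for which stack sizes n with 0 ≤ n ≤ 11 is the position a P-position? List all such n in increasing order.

Build the Grundy sequence with g(k) = mex{g(k−s) : s ∈ {6, 7}, s ≤ k}:
k:     0  1  2  3  4  5  6  7  8  9 10 11
g(k):  0  0  0  0  0  0  1  1  1  1  1  1
The P-positions (g = 0) in 0..11 are 0, 1, 2, 3, 4, 5.

0, 1, 2, 3, 4, 5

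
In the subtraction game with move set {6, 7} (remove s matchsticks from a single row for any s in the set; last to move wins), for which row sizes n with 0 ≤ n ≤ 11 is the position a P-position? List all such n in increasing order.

0, 1, 2, 3, 4, 5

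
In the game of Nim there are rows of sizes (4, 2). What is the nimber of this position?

6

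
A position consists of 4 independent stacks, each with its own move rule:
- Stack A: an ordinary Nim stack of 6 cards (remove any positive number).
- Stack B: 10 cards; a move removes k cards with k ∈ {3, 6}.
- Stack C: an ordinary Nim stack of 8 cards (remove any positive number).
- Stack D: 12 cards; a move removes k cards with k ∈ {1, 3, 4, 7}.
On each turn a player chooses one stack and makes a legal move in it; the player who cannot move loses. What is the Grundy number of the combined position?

12

Stack A is a plain Nim stack of size 6, so its Grundy value is 6.
For stack B, compute g(0), g(1), … with moves {3, 6}:
k:     0  1  2  3  4  5  6  7  8  9 10
g(k):  0  0  0  1  1  1  2  2  2  0  0
So g(10) = 0.
Stack C is a plain Nim stack of size 8, so its Grundy value is 8.
Build the Grundy sequence for stack D with g(k) = mex{g(k−s) : s ∈ {1, 3, 4, 7}, s ≤ k}:
g(0) = mex{} = 0
g(1) = mex{0} = 1
g(2) = mex{1} = 0
g(3) = mex{0} = 1
g(4) = mex{0,1} = 2
g(5) = mex{0,1,2} = 3
g(6) = mex{0,1,3} = 2
g(7) = mex{0,1,2} = 3
g(8) = mex{1,2,3} = 0
g(9) = mex{0,2,3} = 1
g(10) = mex{1,2,3} = 0
g(11) = mex{0,2,3} = 1
g(12) = mex{0,1,3} = 2
So g(12) = 2.
The value of a disjunctive sum is the nim-sum of the parts.
Combined value = 6 XOR 0 XOR 8 XOR 2 = 12.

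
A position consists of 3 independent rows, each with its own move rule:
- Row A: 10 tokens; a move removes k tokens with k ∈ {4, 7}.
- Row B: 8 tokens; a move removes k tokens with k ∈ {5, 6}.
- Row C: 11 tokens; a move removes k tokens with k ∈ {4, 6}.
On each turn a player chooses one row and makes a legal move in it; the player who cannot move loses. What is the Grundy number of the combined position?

3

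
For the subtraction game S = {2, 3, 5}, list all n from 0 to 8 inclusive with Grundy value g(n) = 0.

0, 1, 7, 8

Compute g(0), g(1), … for moves {2, 3, 5}:
g(0) = mex{} = 0
g(1) = mex{} = 0
g(2) = mex{0} = 1
g(3) = mex{0} = 1
g(4) = mex{0,1} = 2
g(5) = mex{0,1} = 2
g(6) = mex{0,1,2} = 3
g(7) = mex{1,2} = 0
g(8) = mex{1,2,3} = 0
The P-positions (g = 0) in 0..8 are 0, 1, 7, 8.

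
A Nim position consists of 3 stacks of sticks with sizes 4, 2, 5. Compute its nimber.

Compute the nim-sum pairwise:
4 ⊕ 2 = 6
6 ⊕ 5 = 3

3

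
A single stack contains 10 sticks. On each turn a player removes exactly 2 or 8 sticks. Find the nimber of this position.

0

Build the Grundy sequence with g(k) = mex{g(k−s) : s ∈ {2, 8}, s ≤ k}:
g(0) = mex{} = 0
g(1) = mex{} = 0
g(2) = mex{0} = 1
g(3) = mex{0} = 1
g(4) = mex{1} = 0
g(5) = mex{1} = 0
g(6) = mex{0} = 1
g(7) = mex{0} = 1
g(8) = mex{0,1} = 2
g(9) = mex{0,1} = 2
g(10) = mex{1,2} = 0
So g(10) = 0.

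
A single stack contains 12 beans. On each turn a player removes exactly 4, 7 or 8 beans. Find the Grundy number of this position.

0

Build the Grundy sequence with g(k) = mex{g(k−s) : s ∈ {4, 7, 8}, s ≤ k}:
k:     0  1  2  3  4  5  6  7  8  9 10 11 12
g(k):  0  0  0  0  1  1  1  1  2  2  2  2  0
So g(12) = 0.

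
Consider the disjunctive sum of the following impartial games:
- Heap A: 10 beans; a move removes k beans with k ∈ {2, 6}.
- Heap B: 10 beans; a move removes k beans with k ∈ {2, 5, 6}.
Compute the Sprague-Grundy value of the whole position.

0

Grundy values for heap A (subtraction set {2, 6}):
g(0) = mex{} = 0
g(1) = mex{} = 0
g(2) = mex{0} = 1
g(3) = mex{0} = 1
g(4) = mex{1} = 0
g(5) = mex{1} = 0
g(6) = mex{0} = 1
g(7) = mex{0} = 1
g(8) = mex{1} = 0
g(9) = mex{1} = 0
g(10) = mex{0} = 1
So g(10) = 1.
For heap B, compute g(0), g(1), … with moves {2, 5, 6}:
g(0) = mex{} = 0
g(1) = mex{} = 0
g(2) = mex{0} = 1
g(3) = mex{0} = 1
g(4) = mex{1} = 0
g(5) = mex{0,1} = 2
g(6) = mex{0} = 1
g(7) = mex{0,1,2} = 3
g(8) = mex{1} = 0
g(9) = mex{0,1,3} = 2
g(10) = mex{0,2} = 1
So g(10) = 1.
By the Sprague-Grundy theorem, the Grundy value of a sum of independent games is the XOR of the component values.
Combined value = 1 ⊕ 1 = 0.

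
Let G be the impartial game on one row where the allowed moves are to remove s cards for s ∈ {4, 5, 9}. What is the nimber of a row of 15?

Build the Grundy sequence with g(k) = mex{g(k−s) : s ∈ {4, 5, 9}, s ≤ k}:
k:     0  1  2  3  4  5  6  7  8  9 10 11 12 13 14 15
g(k):  0  0  0  0  1  1  1  1  2  2  2  2  3  0  0  0
So g(15) = 0.

0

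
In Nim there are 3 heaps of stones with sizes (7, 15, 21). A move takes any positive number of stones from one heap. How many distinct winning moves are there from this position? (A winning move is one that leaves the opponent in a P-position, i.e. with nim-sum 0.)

1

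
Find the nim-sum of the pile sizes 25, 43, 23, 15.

42

Nim-sum: 25 XOR 43 XOR 23 XOR 15 = 42.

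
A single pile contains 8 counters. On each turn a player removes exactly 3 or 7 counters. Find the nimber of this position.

2

Build the Grundy sequence with g(k) = mex{g(k−s) : s ∈ {3, 7}, s ≤ k}:
k:     0  1  2  3  4  5  6  7  8
g(k):  0  0  0  1  1  1  0  2  2
So g(8) = 2.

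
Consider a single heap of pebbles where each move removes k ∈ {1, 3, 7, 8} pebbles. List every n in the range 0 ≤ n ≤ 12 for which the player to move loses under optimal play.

0, 2, 4, 6

Grundy values for subtraction set {1, 3, 7, 8}:
k:     0  1  2  3  4  5  6  7  8  9 10 11 12
g(k):  0  1  0  1  0  1  0  1  2  3  2  3  2
The P-positions (g = 0) in 0..12 are 0, 2, 4, 6.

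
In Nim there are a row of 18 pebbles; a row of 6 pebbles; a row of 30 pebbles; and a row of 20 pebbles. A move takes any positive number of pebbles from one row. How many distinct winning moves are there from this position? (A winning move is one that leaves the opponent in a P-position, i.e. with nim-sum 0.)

3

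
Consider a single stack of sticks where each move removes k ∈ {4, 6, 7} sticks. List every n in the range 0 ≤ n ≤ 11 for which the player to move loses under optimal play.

0, 1, 2, 3, 11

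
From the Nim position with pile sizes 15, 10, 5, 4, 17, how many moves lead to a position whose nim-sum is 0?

1

Compute the nim-sum pairwise:
15 ^ 10 = 5
5 ^ 5 = 0
0 ^ 4 = 4
4 ^ 17 = 21
The overall nim-sum is X = 21. A pile of size p has a winning move iff p XOR X < p (reduce it to p XOR X).
  15: 15 XOR 21 = 26 ≥ 15 — no move.
  10: 10 XOR 21 = 31 ≥ 10 — no move.
  5: 5 XOR 21 = 16 ≥ 5 — no move.
  4: 4 XOR 21 = 17 ≥ 4 — no move.
  17: 17 XOR 21 = 4 < 17 — winning move (to 4).
That gives 1 winning move.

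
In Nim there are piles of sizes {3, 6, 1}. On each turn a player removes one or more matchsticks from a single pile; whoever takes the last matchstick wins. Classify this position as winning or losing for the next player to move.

Winning position

Nim-sum: 3 ⊕ 6 ⊕ 1 = 4.
The nim-sum is 4 ≠ 0, so this is an N-position: the player to move can win.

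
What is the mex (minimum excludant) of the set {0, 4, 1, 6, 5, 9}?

The values 0, 1 are all present; 2 is the first non-negative integer missing from the set.

2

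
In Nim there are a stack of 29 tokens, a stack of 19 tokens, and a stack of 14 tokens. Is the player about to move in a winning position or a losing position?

Losing position

Bitwise XOR of the heap sizes:
  11101  (29)
  10011  (19)
  01110  (14)
  -----
  00000  (0)
The nim-sum is 0, so this is a P-position: the player to move is in a losing position under optimal play.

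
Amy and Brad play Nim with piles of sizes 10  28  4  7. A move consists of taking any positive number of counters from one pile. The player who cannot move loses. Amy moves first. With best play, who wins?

Amy wins

Compute the nim-sum pairwise:
10 ^ 28 = 22
22 ^ 4 = 18
18 ^ 7 = 21
The nim-sum is 21 ≠ 0, so this is an N-position: the player to move can win; Amy has a winning move.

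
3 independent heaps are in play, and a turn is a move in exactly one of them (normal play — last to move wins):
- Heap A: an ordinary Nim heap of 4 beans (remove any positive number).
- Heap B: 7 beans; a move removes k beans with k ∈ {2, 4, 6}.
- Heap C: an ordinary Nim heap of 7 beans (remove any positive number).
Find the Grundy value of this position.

0

Heap A is a plain Nim heap of size 4, so its Grundy value is 4.
Grundy values for heap B (subtraction set {2, 4, 6}):
g(0) = mex{} = 0
g(1) = mex{} = 0
g(2) = mex{0} = 1
g(3) = mex{0} = 1
g(4) = mex{0,1} = 2
g(5) = mex{0,1} = 2
g(6) = mex{0,1,2} = 3
g(7) = mex{0,1,2} = 3
So g(7) = 3.
Heap C is a plain Nim heap of size 7, so its Grundy value is 7.
By the Sprague-Grundy theorem, the Grundy value of a sum of independent games is the XOR of the component values.
Combined value = 4 ⊕ 3 ⊕ 7 = 0.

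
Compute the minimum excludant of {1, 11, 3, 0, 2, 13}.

4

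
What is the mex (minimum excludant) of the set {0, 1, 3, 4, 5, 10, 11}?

The values 0, 1 are all present; 2 is the first non-negative integer missing from the set.

2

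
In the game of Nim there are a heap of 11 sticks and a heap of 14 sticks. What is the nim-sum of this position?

Write each in binary and XOR column by column:
  1011  (11)
  1110  (14)
  ----
  0101  (5)

5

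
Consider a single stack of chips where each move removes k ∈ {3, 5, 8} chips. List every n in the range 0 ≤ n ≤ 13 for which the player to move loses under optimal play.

0, 1, 2, 11, 12, 13

Grundy values for subtraction set {3, 5, 8}:
k:     0  1  2  3  4  5  6  7  8  9 10 11 12 13
g(k):  0  0  0  1  1  1  2  2  2  3  3  0  0  0
The P-positions (g = 0) in 0..13 are 0, 1, 2, 11, 12, 13.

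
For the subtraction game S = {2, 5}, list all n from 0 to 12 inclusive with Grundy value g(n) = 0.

0, 1, 4, 7, 8, 11

Grundy values for subtraction set {2, 5}:
k:     0  1  2  3  4  5  6  7  8  9 10 11 12
g(k):  0  0  1  1  0  2  1  0  0  1  1  0  2
The P-positions (g = 0) in 0..12 are 0, 1, 4, 7, 8, 11.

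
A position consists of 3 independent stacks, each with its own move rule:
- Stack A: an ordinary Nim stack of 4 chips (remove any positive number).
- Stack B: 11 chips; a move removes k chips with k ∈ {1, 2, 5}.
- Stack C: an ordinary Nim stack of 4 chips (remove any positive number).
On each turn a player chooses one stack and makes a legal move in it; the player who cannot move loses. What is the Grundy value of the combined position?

Stack A is a plain Nim stack of size 4, so its Grundy value is 4.
Grundy values for stack B (subtraction set {1, 2, 5}):
g(0) = mex{} = 0
g(1) = mex{0} = 1
g(2) = mex{0,1} = 2
g(3) = mex{1,2} = 0
g(4) = mex{0,2} = 1
g(5) = mex{0,1} = 2
g(6) = mex{1,2} = 0
g(7) = mex{0,2} = 1
g(8) = mex{0,1} = 2
g(9) = mex{1,2} = 0
g(10) = mex{0,2} = 1
g(11) = mex{0,1} = 2
So g(11) = 2.
Stack C is a plain Nim stack of size 4, so its Grundy value is 4.
By the Sprague-Grundy theorem, the Grundy value of a sum of independent games is the XOR of the component values.
Combined value = 4 ⊕ 2 ⊕ 4 = 2.

2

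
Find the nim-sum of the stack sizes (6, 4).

Nim-sum: 6 XOR 4 = 2.

2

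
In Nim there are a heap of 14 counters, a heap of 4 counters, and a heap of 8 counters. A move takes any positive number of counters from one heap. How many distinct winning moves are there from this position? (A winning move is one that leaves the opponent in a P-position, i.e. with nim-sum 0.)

1

Compute the nim-sum pairwise:
14 XOR 4 = 10
10 XOR 8 = 2
The overall nim-sum is X = 2. A heap of size p has a winning move iff p XOR X < p (reduce it to p XOR X).
  14: 14 XOR 2 = 12 < 14 — winning move (to 12).
  4: 4 XOR 2 = 6 ≥ 4 — no move.
  8: 8 XOR 2 = 10 ≥ 8 — no move.
That gives 1 winning move.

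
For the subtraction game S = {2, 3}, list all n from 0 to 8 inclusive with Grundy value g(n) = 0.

0, 1, 5, 6

Build the Grundy sequence with g(k) = mex{g(k−s) : s ∈ {2, 3}, s ≤ k}:
k:     0  1  2  3  4  5  6  7  8
g(k):  0  0  1  1  2  0  0  1  1
The P-positions (g = 0) in 0..8 are 0, 1, 5, 6.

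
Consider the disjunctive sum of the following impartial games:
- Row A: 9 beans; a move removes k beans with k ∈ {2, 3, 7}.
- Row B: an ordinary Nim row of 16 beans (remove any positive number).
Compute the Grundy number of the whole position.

18

Grundy values for row A (subtraction set {2, 3, 7}):
k:     0  1  2  3  4  5  6  7  8  9
g(k):  0  0  1  1  2  0  0  1  1  2
So g(9) = 2.
Row B is a plain Nim row of size 16, so its Grundy value is 16.
By the Sprague-Grundy theorem, the Grundy value of a sum of independent games is the XOR of the component values.
Combined value = 2 XOR 16 = 18.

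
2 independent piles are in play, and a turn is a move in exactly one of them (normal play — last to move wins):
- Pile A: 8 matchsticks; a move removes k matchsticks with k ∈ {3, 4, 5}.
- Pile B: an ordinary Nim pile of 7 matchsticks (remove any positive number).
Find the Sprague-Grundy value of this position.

Build the Grundy sequence for pile A with g(k) = mex{g(k−s) : s ∈ {3, 4, 5}, s ≤ k}:
k:     0  1  2  3  4  5  6  7  8
g(k):  0  0  0  1  1  1  2  2  0
So g(8) = 0.
Pile B is a plain Nim pile of size 7, so its Grundy value is 7.
By the Sprague-Grundy theorem, the Grundy value of a sum of independent games is the XOR of the component values.
Combined value = 0 XOR 7 = 7.

7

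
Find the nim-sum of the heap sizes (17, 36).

53

Nim-sum: 17 ⊕ 36 = 53.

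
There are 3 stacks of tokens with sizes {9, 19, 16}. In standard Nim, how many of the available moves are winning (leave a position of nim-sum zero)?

1

Compute the nim-sum pairwise:
9 XOR 19 = 26
26 XOR 16 = 10
The overall nim-sum is X = 10. A stack of size p has a winning move iff p XOR X < p (reduce it to p XOR X).
  9: 9 XOR 10 = 3 < 9 — winning move (to 3).
  19: 19 XOR 10 = 25 ≥ 19 — no move.
  16: 16 XOR 10 = 26 ≥ 16 — no move.
That gives 1 winning move.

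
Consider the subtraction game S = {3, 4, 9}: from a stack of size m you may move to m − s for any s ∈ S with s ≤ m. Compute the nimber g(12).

2

Grundy values for subtraction set {3, 4, 9}:
k:     0  1  2  3  4  5  6  7  8  9 10 11 12
g(k):  0  0  0  1  1  1  2  0  0  3  1  1  2
So g(12) = 2.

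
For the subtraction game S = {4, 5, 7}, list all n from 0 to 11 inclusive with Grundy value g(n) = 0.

0, 1, 2, 3, 11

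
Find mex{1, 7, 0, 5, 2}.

The values 0, 1, 2 are all present; 3 is the first non-negative integer missing from the set.

3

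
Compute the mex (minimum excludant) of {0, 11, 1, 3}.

2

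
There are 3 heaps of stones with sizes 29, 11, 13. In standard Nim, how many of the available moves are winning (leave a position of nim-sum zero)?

1

Write each in binary and XOR column by column:
  11101  (29)
  01011  (11)
  01101  (13)
  -----
  11011  (27)
The overall nim-sum is X = 27. A heap of size p has a winning move iff p XOR X < p (reduce it to p XOR X).
  29: 29 XOR 27 = 6 < 29 — winning move (to 6).
  11: 11 XOR 27 = 16 ≥ 11 — no move.
  13: 13 XOR 27 = 22 ≥ 13 — no move.
That gives 1 winning move.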